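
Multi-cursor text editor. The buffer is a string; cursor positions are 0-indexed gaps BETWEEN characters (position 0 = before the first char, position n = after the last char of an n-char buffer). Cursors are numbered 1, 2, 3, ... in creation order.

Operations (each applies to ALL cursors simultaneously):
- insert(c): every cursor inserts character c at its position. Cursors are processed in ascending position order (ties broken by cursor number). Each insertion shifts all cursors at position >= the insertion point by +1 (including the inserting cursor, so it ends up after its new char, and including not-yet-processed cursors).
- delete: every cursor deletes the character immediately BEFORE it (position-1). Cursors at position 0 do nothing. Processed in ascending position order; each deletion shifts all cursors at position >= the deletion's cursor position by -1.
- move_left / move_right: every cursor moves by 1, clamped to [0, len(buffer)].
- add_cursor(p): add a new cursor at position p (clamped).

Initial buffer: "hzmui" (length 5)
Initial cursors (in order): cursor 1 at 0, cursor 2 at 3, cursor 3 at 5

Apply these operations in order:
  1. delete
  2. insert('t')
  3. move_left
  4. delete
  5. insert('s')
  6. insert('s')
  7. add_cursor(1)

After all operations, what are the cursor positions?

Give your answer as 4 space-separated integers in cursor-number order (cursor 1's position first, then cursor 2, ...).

After op 1 (delete): buffer="hzu" (len 3), cursors c1@0 c2@2 c3@3, authorship ...
After op 2 (insert('t')): buffer="thztut" (len 6), cursors c1@1 c2@4 c3@6, authorship 1..2.3
After op 3 (move_left): buffer="thztut" (len 6), cursors c1@0 c2@3 c3@5, authorship 1..2.3
After op 4 (delete): buffer="thtt" (len 4), cursors c1@0 c2@2 c3@3, authorship 1.23
After op 5 (insert('s')): buffer="sthstst" (len 7), cursors c1@1 c2@4 c3@6, authorship 11.2233
After op 6 (insert('s')): buffer="ssthsstsst" (len 10), cursors c1@2 c2@6 c3@9, authorship 111.222333
After op 7 (add_cursor(1)): buffer="ssthsstsst" (len 10), cursors c4@1 c1@2 c2@6 c3@9, authorship 111.222333

Answer: 2 6 9 1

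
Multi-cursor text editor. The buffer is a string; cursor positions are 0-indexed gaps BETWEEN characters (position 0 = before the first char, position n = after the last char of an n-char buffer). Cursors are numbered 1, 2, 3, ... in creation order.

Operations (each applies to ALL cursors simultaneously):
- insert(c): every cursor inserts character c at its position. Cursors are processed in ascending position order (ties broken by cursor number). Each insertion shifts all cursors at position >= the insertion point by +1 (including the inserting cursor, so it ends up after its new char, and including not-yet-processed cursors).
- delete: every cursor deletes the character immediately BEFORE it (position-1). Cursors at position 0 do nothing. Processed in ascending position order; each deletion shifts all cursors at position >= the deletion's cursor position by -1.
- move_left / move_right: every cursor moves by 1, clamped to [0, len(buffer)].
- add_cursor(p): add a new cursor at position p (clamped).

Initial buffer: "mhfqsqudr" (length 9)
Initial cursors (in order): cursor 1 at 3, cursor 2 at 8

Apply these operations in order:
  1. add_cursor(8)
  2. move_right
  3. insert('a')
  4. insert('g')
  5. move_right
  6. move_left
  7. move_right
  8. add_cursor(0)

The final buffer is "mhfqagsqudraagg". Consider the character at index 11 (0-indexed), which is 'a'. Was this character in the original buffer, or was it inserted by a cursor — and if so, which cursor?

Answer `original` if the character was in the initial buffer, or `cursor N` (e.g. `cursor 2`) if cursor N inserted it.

After op 1 (add_cursor(8)): buffer="mhfqsqudr" (len 9), cursors c1@3 c2@8 c3@8, authorship .........
After op 2 (move_right): buffer="mhfqsqudr" (len 9), cursors c1@4 c2@9 c3@9, authorship .........
After op 3 (insert('a')): buffer="mhfqasqudraa" (len 12), cursors c1@5 c2@12 c3@12, authorship ....1.....23
After op 4 (insert('g')): buffer="mhfqagsqudraagg" (len 15), cursors c1@6 c2@15 c3@15, authorship ....11.....2323
After op 5 (move_right): buffer="mhfqagsqudraagg" (len 15), cursors c1@7 c2@15 c3@15, authorship ....11.....2323
After op 6 (move_left): buffer="mhfqagsqudraagg" (len 15), cursors c1@6 c2@14 c3@14, authorship ....11.....2323
After op 7 (move_right): buffer="mhfqagsqudraagg" (len 15), cursors c1@7 c2@15 c3@15, authorship ....11.....2323
After op 8 (add_cursor(0)): buffer="mhfqagsqudraagg" (len 15), cursors c4@0 c1@7 c2@15 c3@15, authorship ....11.....2323
Authorship (.=original, N=cursor N): . . . . 1 1 . . . . . 2 3 2 3
Index 11: author = 2

Answer: cursor 2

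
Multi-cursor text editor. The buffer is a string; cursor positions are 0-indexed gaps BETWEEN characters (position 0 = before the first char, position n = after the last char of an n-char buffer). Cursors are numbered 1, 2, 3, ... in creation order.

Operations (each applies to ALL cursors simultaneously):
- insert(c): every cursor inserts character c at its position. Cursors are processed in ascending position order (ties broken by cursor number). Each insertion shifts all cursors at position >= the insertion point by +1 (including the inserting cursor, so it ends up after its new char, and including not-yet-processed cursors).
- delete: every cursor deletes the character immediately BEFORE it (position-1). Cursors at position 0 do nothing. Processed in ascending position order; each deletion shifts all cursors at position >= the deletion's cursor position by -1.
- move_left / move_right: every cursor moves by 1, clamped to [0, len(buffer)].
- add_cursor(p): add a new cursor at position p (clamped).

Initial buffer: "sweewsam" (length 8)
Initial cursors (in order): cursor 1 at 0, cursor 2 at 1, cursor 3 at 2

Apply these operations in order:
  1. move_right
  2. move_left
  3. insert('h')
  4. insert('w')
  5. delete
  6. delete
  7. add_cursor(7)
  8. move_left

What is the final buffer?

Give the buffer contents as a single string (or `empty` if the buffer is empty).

After op 1 (move_right): buffer="sweewsam" (len 8), cursors c1@1 c2@2 c3@3, authorship ........
After op 2 (move_left): buffer="sweewsam" (len 8), cursors c1@0 c2@1 c3@2, authorship ........
After op 3 (insert('h')): buffer="hshwheewsam" (len 11), cursors c1@1 c2@3 c3@5, authorship 1.2.3......
After op 4 (insert('w')): buffer="hwshwwhweewsam" (len 14), cursors c1@2 c2@5 c3@8, authorship 11.22.33......
After op 5 (delete): buffer="hshwheewsam" (len 11), cursors c1@1 c2@3 c3@5, authorship 1.2.3......
After op 6 (delete): buffer="sweewsam" (len 8), cursors c1@0 c2@1 c3@2, authorship ........
After op 7 (add_cursor(7)): buffer="sweewsam" (len 8), cursors c1@0 c2@1 c3@2 c4@7, authorship ........
After op 8 (move_left): buffer="sweewsam" (len 8), cursors c1@0 c2@0 c3@1 c4@6, authorship ........

Answer: sweewsam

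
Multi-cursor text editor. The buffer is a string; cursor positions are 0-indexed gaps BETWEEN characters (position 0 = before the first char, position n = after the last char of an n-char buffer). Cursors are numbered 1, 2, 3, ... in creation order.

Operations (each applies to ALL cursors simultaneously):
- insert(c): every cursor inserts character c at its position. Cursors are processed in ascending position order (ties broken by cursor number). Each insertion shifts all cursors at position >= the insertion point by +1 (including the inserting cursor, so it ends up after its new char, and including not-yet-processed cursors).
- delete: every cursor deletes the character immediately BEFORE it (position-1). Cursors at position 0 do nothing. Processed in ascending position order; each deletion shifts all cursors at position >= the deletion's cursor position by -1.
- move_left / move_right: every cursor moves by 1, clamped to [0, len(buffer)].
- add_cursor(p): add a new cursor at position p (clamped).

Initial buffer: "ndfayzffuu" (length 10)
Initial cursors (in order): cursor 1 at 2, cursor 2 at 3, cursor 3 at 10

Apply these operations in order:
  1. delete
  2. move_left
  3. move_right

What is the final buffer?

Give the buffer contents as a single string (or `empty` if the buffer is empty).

Answer: nayzffu

Derivation:
After op 1 (delete): buffer="nayzffu" (len 7), cursors c1@1 c2@1 c3@7, authorship .......
After op 2 (move_left): buffer="nayzffu" (len 7), cursors c1@0 c2@0 c3@6, authorship .......
After op 3 (move_right): buffer="nayzffu" (len 7), cursors c1@1 c2@1 c3@7, authorship .......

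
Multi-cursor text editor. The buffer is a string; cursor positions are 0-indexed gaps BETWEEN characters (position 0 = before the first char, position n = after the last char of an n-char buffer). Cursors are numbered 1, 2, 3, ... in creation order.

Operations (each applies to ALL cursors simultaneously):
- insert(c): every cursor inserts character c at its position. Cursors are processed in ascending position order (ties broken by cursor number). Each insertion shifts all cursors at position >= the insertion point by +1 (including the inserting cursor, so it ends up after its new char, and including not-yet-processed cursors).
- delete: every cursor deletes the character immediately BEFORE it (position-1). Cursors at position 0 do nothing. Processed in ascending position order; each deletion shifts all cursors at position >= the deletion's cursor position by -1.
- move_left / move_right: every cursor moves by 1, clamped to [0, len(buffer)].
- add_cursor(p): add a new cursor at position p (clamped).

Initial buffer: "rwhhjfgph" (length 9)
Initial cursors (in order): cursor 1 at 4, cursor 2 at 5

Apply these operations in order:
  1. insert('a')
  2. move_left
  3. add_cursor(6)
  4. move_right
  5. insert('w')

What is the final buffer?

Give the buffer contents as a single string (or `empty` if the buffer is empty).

Answer: rwhhawjawwfgph

Derivation:
After op 1 (insert('a')): buffer="rwhhajafgph" (len 11), cursors c1@5 c2@7, authorship ....1.2....
After op 2 (move_left): buffer="rwhhajafgph" (len 11), cursors c1@4 c2@6, authorship ....1.2....
After op 3 (add_cursor(6)): buffer="rwhhajafgph" (len 11), cursors c1@4 c2@6 c3@6, authorship ....1.2....
After op 4 (move_right): buffer="rwhhajafgph" (len 11), cursors c1@5 c2@7 c3@7, authorship ....1.2....
After op 5 (insert('w')): buffer="rwhhawjawwfgph" (len 14), cursors c1@6 c2@10 c3@10, authorship ....11.223....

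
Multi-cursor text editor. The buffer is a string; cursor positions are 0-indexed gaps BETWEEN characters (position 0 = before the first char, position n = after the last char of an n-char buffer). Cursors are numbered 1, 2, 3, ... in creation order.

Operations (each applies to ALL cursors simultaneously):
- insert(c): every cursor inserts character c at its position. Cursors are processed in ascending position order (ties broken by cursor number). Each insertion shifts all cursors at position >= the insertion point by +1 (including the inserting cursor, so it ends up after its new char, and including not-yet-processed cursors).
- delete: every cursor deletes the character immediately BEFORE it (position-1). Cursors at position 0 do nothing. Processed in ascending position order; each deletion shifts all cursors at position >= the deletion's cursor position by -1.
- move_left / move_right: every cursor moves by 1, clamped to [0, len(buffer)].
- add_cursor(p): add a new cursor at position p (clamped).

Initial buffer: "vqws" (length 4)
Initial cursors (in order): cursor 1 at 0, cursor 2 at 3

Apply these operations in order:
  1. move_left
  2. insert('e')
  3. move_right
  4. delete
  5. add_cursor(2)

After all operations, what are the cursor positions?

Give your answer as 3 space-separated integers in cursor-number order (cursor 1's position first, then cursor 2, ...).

After op 1 (move_left): buffer="vqws" (len 4), cursors c1@0 c2@2, authorship ....
After op 2 (insert('e')): buffer="evqews" (len 6), cursors c1@1 c2@4, authorship 1..2..
After op 3 (move_right): buffer="evqews" (len 6), cursors c1@2 c2@5, authorship 1..2..
After op 4 (delete): buffer="eqes" (len 4), cursors c1@1 c2@3, authorship 1.2.
After op 5 (add_cursor(2)): buffer="eqes" (len 4), cursors c1@1 c3@2 c2@3, authorship 1.2.

Answer: 1 3 2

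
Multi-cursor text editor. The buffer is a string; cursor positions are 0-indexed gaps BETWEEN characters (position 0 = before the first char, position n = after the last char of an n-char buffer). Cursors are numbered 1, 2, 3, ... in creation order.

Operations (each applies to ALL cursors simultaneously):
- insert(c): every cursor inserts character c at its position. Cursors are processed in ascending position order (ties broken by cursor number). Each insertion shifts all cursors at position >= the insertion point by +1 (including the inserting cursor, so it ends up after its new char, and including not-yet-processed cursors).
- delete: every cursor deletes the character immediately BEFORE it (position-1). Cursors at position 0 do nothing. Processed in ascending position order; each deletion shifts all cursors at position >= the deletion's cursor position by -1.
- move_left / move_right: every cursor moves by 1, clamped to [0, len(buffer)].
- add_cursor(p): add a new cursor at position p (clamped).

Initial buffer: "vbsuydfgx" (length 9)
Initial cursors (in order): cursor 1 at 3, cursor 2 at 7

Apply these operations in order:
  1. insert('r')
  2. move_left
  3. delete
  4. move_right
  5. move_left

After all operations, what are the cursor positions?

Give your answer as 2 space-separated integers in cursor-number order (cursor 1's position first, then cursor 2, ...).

Answer: 2 6

Derivation:
After op 1 (insert('r')): buffer="vbsruydfrgx" (len 11), cursors c1@4 c2@9, authorship ...1....2..
After op 2 (move_left): buffer="vbsruydfrgx" (len 11), cursors c1@3 c2@8, authorship ...1....2..
After op 3 (delete): buffer="vbruydrgx" (len 9), cursors c1@2 c2@6, authorship ..1...2..
After op 4 (move_right): buffer="vbruydrgx" (len 9), cursors c1@3 c2@7, authorship ..1...2..
After op 5 (move_left): buffer="vbruydrgx" (len 9), cursors c1@2 c2@6, authorship ..1...2..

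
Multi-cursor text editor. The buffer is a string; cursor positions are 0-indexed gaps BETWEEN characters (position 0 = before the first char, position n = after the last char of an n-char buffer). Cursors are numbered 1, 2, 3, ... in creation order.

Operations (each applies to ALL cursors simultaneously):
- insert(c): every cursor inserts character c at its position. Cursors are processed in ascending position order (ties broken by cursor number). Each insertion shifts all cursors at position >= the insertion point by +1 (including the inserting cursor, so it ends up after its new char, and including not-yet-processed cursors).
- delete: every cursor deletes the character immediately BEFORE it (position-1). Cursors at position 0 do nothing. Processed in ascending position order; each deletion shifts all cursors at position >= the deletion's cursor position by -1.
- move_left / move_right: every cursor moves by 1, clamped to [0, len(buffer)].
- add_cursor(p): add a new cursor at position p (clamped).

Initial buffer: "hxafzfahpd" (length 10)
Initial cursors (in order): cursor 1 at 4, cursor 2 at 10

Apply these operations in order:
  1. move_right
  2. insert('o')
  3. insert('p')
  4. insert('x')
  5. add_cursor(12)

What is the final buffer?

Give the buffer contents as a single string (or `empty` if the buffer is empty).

After op 1 (move_right): buffer="hxafzfahpd" (len 10), cursors c1@5 c2@10, authorship ..........
After op 2 (insert('o')): buffer="hxafzofahpdo" (len 12), cursors c1@6 c2@12, authorship .....1.....2
After op 3 (insert('p')): buffer="hxafzopfahpdop" (len 14), cursors c1@7 c2@14, authorship .....11.....22
After op 4 (insert('x')): buffer="hxafzopxfahpdopx" (len 16), cursors c1@8 c2@16, authorship .....111.....222
After op 5 (add_cursor(12)): buffer="hxafzopxfahpdopx" (len 16), cursors c1@8 c3@12 c2@16, authorship .....111.....222

Answer: hxafzopxfahpdopx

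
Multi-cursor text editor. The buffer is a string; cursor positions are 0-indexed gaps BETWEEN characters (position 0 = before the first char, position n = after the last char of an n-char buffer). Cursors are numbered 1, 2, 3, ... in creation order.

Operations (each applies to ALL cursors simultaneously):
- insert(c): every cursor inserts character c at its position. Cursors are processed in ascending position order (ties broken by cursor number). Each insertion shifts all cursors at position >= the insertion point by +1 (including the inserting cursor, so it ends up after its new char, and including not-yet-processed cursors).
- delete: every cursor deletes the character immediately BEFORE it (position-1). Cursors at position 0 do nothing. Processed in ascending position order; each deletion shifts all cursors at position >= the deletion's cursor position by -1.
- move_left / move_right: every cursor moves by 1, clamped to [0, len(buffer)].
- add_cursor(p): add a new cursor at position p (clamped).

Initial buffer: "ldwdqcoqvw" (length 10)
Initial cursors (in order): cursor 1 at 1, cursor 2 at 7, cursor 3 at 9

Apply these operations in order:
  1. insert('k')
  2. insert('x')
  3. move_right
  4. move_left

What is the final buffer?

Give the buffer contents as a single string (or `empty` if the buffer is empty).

Answer: lkxdwdqcokxqvkxw

Derivation:
After op 1 (insert('k')): buffer="lkdwdqcokqvkw" (len 13), cursors c1@2 c2@9 c3@12, authorship .1......2..3.
After op 2 (insert('x')): buffer="lkxdwdqcokxqvkxw" (len 16), cursors c1@3 c2@11 c3@15, authorship .11......22..33.
After op 3 (move_right): buffer="lkxdwdqcokxqvkxw" (len 16), cursors c1@4 c2@12 c3@16, authorship .11......22..33.
After op 4 (move_left): buffer="lkxdwdqcokxqvkxw" (len 16), cursors c1@3 c2@11 c3@15, authorship .11......22..33.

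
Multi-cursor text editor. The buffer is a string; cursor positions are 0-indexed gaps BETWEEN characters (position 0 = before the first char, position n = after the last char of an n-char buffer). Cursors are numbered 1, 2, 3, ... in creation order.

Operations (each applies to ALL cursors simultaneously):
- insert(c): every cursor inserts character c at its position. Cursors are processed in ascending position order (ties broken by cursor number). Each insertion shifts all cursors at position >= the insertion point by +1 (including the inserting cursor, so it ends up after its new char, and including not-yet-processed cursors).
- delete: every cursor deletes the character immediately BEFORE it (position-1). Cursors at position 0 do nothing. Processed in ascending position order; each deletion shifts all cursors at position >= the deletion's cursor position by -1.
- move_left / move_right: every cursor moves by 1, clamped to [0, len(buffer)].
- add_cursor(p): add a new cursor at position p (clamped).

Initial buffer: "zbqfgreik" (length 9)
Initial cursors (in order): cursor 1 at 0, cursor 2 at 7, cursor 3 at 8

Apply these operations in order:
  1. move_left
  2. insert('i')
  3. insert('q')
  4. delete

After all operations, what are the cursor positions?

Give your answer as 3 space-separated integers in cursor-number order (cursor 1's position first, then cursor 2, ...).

After op 1 (move_left): buffer="zbqfgreik" (len 9), cursors c1@0 c2@6 c3@7, authorship .........
After op 2 (insert('i')): buffer="izbqfgrieiik" (len 12), cursors c1@1 c2@8 c3@10, authorship 1......2.3..
After op 3 (insert('q')): buffer="iqzbqfgriqeiqik" (len 15), cursors c1@2 c2@10 c3@13, authorship 11......22.33..
After op 4 (delete): buffer="izbqfgrieiik" (len 12), cursors c1@1 c2@8 c3@10, authorship 1......2.3..

Answer: 1 8 10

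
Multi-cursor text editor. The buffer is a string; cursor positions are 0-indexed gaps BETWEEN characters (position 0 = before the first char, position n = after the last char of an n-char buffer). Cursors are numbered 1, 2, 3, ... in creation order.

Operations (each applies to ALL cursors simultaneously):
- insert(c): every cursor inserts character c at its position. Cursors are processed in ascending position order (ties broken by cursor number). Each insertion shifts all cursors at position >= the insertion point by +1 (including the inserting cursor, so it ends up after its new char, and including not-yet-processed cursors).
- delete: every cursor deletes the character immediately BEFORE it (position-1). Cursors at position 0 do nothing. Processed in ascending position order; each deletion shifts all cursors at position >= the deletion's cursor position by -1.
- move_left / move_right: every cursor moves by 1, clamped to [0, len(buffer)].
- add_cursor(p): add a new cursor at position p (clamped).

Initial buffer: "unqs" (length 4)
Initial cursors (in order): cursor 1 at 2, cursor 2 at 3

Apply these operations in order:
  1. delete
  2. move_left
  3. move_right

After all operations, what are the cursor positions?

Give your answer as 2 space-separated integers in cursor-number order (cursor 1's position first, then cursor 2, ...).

Answer: 1 1

Derivation:
After op 1 (delete): buffer="us" (len 2), cursors c1@1 c2@1, authorship ..
After op 2 (move_left): buffer="us" (len 2), cursors c1@0 c2@0, authorship ..
After op 3 (move_right): buffer="us" (len 2), cursors c1@1 c2@1, authorship ..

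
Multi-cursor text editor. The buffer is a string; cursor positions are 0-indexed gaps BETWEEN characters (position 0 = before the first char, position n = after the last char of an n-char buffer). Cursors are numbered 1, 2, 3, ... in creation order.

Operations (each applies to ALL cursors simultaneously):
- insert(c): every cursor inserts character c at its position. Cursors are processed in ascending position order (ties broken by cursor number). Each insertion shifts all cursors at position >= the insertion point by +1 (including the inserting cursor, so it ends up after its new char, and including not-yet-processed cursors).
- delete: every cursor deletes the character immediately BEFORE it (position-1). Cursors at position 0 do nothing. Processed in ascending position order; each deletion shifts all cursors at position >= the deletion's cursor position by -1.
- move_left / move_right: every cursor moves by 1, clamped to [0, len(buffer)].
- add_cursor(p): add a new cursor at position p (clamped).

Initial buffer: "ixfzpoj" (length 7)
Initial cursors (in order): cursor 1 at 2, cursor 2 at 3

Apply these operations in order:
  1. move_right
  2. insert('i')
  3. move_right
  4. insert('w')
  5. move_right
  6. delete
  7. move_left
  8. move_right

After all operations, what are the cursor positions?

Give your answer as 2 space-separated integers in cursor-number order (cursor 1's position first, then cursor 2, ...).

After op 1 (move_right): buffer="ixfzpoj" (len 7), cursors c1@3 c2@4, authorship .......
After op 2 (insert('i')): buffer="ixfizipoj" (len 9), cursors c1@4 c2@6, authorship ...1.2...
After op 3 (move_right): buffer="ixfizipoj" (len 9), cursors c1@5 c2@7, authorship ...1.2...
After op 4 (insert('w')): buffer="ixfizwipwoj" (len 11), cursors c1@6 c2@9, authorship ...1.12.2..
After op 5 (move_right): buffer="ixfizwipwoj" (len 11), cursors c1@7 c2@10, authorship ...1.12.2..
After op 6 (delete): buffer="ixfizwpwj" (len 9), cursors c1@6 c2@8, authorship ...1.1.2.
After op 7 (move_left): buffer="ixfizwpwj" (len 9), cursors c1@5 c2@7, authorship ...1.1.2.
After op 8 (move_right): buffer="ixfizwpwj" (len 9), cursors c1@6 c2@8, authorship ...1.1.2.

Answer: 6 8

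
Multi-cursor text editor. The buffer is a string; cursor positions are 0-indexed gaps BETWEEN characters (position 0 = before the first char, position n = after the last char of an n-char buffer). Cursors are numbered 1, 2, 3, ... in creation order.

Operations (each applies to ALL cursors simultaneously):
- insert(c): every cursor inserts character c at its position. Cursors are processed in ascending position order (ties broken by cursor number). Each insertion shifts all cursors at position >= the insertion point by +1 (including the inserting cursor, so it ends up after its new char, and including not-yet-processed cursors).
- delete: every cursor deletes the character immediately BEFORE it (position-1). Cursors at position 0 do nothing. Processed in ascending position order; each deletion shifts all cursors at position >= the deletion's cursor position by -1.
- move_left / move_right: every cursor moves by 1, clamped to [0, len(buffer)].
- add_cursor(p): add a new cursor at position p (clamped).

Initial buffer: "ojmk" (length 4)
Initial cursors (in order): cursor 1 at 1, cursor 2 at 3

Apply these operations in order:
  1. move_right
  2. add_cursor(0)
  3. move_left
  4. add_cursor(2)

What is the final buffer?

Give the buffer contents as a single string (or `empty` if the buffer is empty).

Answer: ojmk

Derivation:
After op 1 (move_right): buffer="ojmk" (len 4), cursors c1@2 c2@4, authorship ....
After op 2 (add_cursor(0)): buffer="ojmk" (len 4), cursors c3@0 c1@2 c2@4, authorship ....
After op 3 (move_left): buffer="ojmk" (len 4), cursors c3@0 c1@1 c2@3, authorship ....
After op 4 (add_cursor(2)): buffer="ojmk" (len 4), cursors c3@0 c1@1 c4@2 c2@3, authorship ....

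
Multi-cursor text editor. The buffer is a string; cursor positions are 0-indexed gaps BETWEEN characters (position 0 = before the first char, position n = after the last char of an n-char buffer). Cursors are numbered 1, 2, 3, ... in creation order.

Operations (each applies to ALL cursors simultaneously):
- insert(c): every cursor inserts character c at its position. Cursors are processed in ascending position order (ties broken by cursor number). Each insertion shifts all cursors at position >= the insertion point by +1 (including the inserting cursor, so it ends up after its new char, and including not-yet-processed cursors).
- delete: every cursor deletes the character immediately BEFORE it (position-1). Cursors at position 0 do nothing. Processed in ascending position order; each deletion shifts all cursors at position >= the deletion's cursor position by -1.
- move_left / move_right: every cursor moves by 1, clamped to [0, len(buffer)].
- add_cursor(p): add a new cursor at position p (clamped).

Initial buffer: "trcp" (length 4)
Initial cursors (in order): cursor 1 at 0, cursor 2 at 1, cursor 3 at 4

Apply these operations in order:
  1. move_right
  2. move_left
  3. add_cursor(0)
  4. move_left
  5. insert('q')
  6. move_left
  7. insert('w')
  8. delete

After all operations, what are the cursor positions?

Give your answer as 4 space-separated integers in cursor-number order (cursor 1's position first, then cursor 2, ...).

After op 1 (move_right): buffer="trcp" (len 4), cursors c1@1 c2@2 c3@4, authorship ....
After op 2 (move_left): buffer="trcp" (len 4), cursors c1@0 c2@1 c3@3, authorship ....
After op 3 (add_cursor(0)): buffer="trcp" (len 4), cursors c1@0 c4@0 c2@1 c3@3, authorship ....
After op 4 (move_left): buffer="trcp" (len 4), cursors c1@0 c2@0 c4@0 c3@2, authorship ....
After op 5 (insert('q')): buffer="qqqtrqcp" (len 8), cursors c1@3 c2@3 c4@3 c3@6, authorship 124..3..
After op 6 (move_left): buffer="qqqtrqcp" (len 8), cursors c1@2 c2@2 c4@2 c3@5, authorship 124..3..
After op 7 (insert('w')): buffer="qqwwwqtrwqcp" (len 12), cursors c1@5 c2@5 c4@5 c3@9, authorship 121244..33..
After op 8 (delete): buffer="qqqtrqcp" (len 8), cursors c1@2 c2@2 c4@2 c3@5, authorship 124..3..

Answer: 2 2 5 2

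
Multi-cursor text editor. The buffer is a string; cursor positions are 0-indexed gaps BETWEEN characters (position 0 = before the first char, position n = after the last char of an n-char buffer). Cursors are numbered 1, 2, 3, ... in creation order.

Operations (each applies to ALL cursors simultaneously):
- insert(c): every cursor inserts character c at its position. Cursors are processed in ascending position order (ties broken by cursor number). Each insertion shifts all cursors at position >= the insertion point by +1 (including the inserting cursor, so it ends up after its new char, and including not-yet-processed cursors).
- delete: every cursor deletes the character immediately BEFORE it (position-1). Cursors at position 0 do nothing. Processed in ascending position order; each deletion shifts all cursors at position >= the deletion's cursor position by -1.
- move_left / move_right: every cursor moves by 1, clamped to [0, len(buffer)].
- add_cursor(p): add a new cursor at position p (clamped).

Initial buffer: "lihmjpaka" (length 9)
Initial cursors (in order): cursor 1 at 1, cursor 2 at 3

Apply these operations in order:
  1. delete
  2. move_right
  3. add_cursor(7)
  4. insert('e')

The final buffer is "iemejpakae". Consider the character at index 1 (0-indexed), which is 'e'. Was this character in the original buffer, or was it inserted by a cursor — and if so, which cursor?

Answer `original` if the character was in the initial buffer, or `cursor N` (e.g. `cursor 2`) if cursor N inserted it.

After op 1 (delete): buffer="imjpaka" (len 7), cursors c1@0 c2@1, authorship .......
After op 2 (move_right): buffer="imjpaka" (len 7), cursors c1@1 c2@2, authorship .......
After op 3 (add_cursor(7)): buffer="imjpaka" (len 7), cursors c1@1 c2@2 c3@7, authorship .......
After op 4 (insert('e')): buffer="iemejpakae" (len 10), cursors c1@2 c2@4 c3@10, authorship .1.2.....3
Authorship (.=original, N=cursor N): . 1 . 2 . . . . . 3
Index 1: author = 1

Answer: cursor 1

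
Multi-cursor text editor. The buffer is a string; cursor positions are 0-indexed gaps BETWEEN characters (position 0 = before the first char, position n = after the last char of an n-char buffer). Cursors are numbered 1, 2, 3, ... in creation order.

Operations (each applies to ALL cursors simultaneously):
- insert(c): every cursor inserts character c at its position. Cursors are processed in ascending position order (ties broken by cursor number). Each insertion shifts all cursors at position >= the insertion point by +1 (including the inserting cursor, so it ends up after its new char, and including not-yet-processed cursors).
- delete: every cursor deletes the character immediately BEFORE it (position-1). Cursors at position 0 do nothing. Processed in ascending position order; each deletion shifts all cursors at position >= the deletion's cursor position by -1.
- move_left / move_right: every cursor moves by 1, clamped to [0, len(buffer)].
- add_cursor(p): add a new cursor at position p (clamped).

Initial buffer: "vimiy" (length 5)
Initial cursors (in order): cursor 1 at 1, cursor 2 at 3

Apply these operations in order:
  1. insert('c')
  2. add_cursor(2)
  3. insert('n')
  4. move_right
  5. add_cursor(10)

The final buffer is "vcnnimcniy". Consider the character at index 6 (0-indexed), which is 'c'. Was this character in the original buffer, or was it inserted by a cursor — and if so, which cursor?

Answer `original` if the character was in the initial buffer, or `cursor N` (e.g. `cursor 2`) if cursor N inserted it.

After op 1 (insert('c')): buffer="vcimciy" (len 7), cursors c1@2 c2@5, authorship .1..2..
After op 2 (add_cursor(2)): buffer="vcimciy" (len 7), cursors c1@2 c3@2 c2@5, authorship .1..2..
After op 3 (insert('n')): buffer="vcnnimcniy" (len 10), cursors c1@4 c3@4 c2@8, authorship .113..22..
After op 4 (move_right): buffer="vcnnimcniy" (len 10), cursors c1@5 c3@5 c2@9, authorship .113..22..
After op 5 (add_cursor(10)): buffer="vcnnimcniy" (len 10), cursors c1@5 c3@5 c2@9 c4@10, authorship .113..22..
Authorship (.=original, N=cursor N): . 1 1 3 . . 2 2 . .
Index 6: author = 2

Answer: cursor 2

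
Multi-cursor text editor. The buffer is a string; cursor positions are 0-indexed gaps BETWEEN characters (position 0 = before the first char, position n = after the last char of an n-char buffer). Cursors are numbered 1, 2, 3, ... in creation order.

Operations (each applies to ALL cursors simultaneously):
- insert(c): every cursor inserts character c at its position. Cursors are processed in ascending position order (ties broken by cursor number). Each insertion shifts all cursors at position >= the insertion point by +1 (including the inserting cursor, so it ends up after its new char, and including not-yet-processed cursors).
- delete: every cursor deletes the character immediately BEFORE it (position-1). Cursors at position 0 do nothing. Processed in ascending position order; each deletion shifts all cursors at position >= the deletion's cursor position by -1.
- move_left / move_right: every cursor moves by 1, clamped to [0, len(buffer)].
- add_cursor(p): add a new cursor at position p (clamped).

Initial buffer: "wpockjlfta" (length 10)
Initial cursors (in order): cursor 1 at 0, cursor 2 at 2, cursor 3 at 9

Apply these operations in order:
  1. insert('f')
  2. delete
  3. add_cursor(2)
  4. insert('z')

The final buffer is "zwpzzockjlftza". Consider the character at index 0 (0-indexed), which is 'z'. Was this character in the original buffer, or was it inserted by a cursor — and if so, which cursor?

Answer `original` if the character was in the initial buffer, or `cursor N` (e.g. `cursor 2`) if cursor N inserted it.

Answer: cursor 1

Derivation:
After op 1 (insert('f')): buffer="fwpfockjlftfa" (len 13), cursors c1@1 c2@4 c3@12, authorship 1..2.......3.
After op 2 (delete): buffer="wpockjlfta" (len 10), cursors c1@0 c2@2 c3@9, authorship ..........
After op 3 (add_cursor(2)): buffer="wpockjlfta" (len 10), cursors c1@0 c2@2 c4@2 c3@9, authorship ..........
After op 4 (insert('z')): buffer="zwpzzockjlftza" (len 14), cursors c1@1 c2@5 c4@5 c3@13, authorship 1..24.......3.
Authorship (.=original, N=cursor N): 1 . . 2 4 . . . . . . . 3 .
Index 0: author = 1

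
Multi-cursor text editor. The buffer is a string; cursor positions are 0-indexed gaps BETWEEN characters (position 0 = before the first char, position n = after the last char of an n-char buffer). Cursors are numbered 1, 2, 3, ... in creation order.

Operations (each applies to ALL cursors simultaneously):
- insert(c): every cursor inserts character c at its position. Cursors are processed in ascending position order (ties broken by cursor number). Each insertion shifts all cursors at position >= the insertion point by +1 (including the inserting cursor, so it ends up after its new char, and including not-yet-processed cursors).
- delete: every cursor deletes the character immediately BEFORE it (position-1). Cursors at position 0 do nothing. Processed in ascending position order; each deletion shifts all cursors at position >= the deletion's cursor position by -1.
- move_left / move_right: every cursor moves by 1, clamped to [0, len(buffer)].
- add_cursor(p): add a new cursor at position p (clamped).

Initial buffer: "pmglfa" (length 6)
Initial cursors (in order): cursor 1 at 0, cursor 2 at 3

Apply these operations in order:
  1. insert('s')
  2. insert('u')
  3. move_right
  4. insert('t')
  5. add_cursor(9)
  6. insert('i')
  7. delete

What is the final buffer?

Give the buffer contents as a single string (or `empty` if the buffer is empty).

Answer: suptmgsultfa

Derivation:
After op 1 (insert('s')): buffer="spmgslfa" (len 8), cursors c1@1 c2@5, authorship 1...2...
After op 2 (insert('u')): buffer="supmgsulfa" (len 10), cursors c1@2 c2@7, authorship 11...22...
After op 3 (move_right): buffer="supmgsulfa" (len 10), cursors c1@3 c2@8, authorship 11...22...
After op 4 (insert('t')): buffer="suptmgsultfa" (len 12), cursors c1@4 c2@10, authorship 11.1..22.2..
After op 5 (add_cursor(9)): buffer="suptmgsultfa" (len 12), cursors c1@4 c3@9 c2@10, authorship 11.1..22.2..
After op 6 (insert('i')): buffer="suptimgsulitifa" (len 15), cursors c1@5 c3@11 c2@13, authorship 11.11..22.322..
After op 7 (delete): buffer="suptmgsultfa" (len 12), cursors c1@4 c3@9 c2@10, authorship 11.1..22.2..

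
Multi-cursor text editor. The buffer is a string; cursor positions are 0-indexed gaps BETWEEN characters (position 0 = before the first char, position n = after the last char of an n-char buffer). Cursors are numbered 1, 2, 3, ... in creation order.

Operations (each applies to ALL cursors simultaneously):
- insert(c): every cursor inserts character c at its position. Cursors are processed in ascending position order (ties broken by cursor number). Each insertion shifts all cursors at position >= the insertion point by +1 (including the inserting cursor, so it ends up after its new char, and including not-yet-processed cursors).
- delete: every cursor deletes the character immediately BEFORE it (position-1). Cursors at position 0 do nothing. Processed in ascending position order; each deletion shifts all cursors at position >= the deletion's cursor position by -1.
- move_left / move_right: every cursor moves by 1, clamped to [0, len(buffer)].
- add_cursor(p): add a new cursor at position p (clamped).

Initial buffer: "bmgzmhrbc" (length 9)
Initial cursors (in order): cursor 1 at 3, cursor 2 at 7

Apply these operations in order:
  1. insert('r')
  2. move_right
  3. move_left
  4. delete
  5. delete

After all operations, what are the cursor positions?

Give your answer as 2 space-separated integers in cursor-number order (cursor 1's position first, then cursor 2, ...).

After op 1 (insert('r')): buffer="bmgrzmhrrbc" (len 11), cursors c1@4 c2@9, authorship ...1....2..
After op 2 (move_right): buffer="bmgrzmhrrbc" (len 11), cursors c1@5 c2@10, authorship ...1....2..
After op 3 (move_left): buffer="bmgrzmhrrbc" (len 11), cursors c1@4 c2@9, authorship ...1....2..
After op 4 (delete): buffer="bmgzmhrbc" (len 9), cursors c1@3 c2@7, authorship .........
After op 5 (delete): buffer="bmzmhbc" (len 7), cursors c1@2 c2@5, authorship .......

Answer: 2 5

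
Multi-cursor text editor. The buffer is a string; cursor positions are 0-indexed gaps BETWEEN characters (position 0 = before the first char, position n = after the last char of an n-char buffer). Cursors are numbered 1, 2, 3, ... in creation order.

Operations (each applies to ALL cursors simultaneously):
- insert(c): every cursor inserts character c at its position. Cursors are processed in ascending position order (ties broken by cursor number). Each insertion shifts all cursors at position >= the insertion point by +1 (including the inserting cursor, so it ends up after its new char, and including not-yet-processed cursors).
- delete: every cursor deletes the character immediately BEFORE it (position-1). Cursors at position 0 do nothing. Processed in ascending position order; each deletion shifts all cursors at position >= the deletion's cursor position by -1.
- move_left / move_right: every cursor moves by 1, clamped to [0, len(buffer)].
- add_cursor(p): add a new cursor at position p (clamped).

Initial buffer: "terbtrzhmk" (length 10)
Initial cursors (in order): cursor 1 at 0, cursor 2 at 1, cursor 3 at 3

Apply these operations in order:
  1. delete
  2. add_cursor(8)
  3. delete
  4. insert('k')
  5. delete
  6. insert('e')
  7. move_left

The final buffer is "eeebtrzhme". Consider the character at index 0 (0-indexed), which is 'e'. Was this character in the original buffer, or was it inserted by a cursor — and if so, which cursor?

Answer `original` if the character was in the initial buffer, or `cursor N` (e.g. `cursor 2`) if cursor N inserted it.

Answer: cursor 1

Derivation:
After op 1 (delete): buffer="ebtrzhmk" (len 8), cursors c1@0 c2@0 c3@1, authorship ........
After op 2 (add_cursor(8)): buffer="ebtrzhmk" (len 8), cursors c1@0 c2@0 c3@1 c4@8, authorship ........
After op 3 (delete): buffer="btrzhm" (len 6), cursors c1@0 c2@0 c3@0 c4@6, authorship ......
After op 4 (insert('k')): buffer="kkkbtrzhmk" (len 10), cursors c1@3 c2@3 c3@3 c4@10, authorship 123......4
After op 5 (delete): buffer="btrzhm" (len 6), cursors c1@0 c2@0 c3@0 c4@6, authorship ......
After op 6 (insert('e')): buffer="eeebtrzhme" (len 10), cursors c1@3 c2@3 c3@3 c4@10, authorship 123......4
After op 7 (move_left): buffer="eeebtrzhme" (len 10), cursors c1@2 c2@2 c3@2 c4@9, authorship 123......4
Authorship (.=original, N=cursor N): 1 2 3 . . . . . . 4
Index 0: author = 1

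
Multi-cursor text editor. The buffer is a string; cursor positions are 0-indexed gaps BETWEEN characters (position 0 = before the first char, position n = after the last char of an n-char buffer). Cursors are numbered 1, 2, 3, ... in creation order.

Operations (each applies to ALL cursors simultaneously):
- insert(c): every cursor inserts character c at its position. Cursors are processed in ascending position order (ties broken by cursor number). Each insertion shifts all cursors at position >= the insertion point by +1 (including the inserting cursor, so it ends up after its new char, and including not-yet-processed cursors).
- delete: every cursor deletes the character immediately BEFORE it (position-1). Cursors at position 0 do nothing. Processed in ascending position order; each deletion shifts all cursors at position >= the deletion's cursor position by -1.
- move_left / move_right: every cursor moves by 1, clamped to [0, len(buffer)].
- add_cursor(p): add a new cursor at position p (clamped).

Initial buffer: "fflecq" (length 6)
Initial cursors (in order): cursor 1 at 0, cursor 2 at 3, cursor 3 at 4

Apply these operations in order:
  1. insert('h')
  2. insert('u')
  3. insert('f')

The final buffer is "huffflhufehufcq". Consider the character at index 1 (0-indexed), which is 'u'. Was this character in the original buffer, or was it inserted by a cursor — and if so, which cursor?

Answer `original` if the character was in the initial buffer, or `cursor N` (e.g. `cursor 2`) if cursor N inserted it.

Answer: cursor 1

Derivation:
After op 1 (insert('h')): buffer="hfflhehcq" (len 9), cursors c1@1 c2@5 c3@7, authorship 1...2.3..
After op 2 (insert('u')): buffer="hufflhuehucq" (len 12), cursors c1@2 c2@7 c3@10, authorship 11...22.33..
After op 3 (insert('f')): buffer="huffflhufehufcq" (len 15), cursors c1@3 c2@9 c3@13, authorship 111...222.333..
Authorship (.=original, N=cursor N): 1 1 1 . . . 2 2 2 . 3 3 3 . .
Index 1: author = 1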